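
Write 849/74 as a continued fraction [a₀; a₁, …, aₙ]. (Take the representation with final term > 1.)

849 = 11·74 + 35
74 = 2·35 + 4
35 = 8·4 + 3
4 = 1·3 + 1
3 = 3·1 + 0  (stop)
So 849/74 = [11; 2, 8, 1, 3].

[11; 2, 8, 1, 3]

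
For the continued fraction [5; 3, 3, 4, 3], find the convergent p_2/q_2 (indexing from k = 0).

Using pₖ = aₖpₖ₋₁ + pₖ₋₂, qₖ = aₖqₖ₋₁ + qₖ₋₂ (with p₋₁=1, p₋₂=0, q₋₁=0, q₋₂=1):
  k=0: a=5, p=5, q=1
  k=1: a=3, p=16, q=3
  k=2: a=3, p=53, q=10

53/10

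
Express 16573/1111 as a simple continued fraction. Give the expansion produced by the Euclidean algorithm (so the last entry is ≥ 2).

[14; 1, 11, 13, 7]

16573 = 14×1111 + 1019
1111 = 1×1019 + 92
1019 = 11×92 + 7
92 = 13×7 + 1
7 = 7×1 + 0  (stop)
So 16573/1111 = [14; 1, 11, 13, 7].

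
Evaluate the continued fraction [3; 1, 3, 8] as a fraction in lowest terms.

124/33

Fold from the inside: start with 8/1.
  3 + 1/8 = 25/8
  1 + 8/25 = 33/25
  3 + 25/33 = 124/33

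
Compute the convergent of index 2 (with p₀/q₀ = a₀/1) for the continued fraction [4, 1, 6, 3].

34/7

Using pₖ = aₖpₖ₋₁ + pₖ₋₂, qₖ = aₖqₖ₋₁ + qₖ₋₂ (with p₋₁=1, p₋₂=0, q₋₁=0, q₋₂=1):
  k=0: a=4, p=4, q=1
  k=1: a=1, p=5, q=1
  k=2: a=6, p=34, q=7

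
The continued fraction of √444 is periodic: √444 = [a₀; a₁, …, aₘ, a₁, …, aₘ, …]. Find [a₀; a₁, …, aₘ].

[21; 14, 42]

a₀ = ⌊√444⌋ = 21.
With m₀=0, d₀=1 and mₖ₊₁ = dₖaₖ − mₖ, dₖ₊₁ = (n − mₖ₊₁²)/dₖ, aₖ₊₁ = ⌊(a₀+mₖ₊₁)/dₖ₊₁⌋:
  k=1: m=21, d=3, a=14
  k=2: m=21, d=1, a=42
d=1 and a=2a₀=42 at k=2, so the next step gives (m, d) = (21, 3) again — its k=1 value — and the period has length 2.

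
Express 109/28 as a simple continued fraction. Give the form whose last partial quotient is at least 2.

[3; 1, 8, 3]

109 = 3*28 + 25
28 = 1*25 + 3
25 = 8*3 + 1
3 = 3*1 + 0  (stop)
So 109/28 = [3; 1, 8, 3].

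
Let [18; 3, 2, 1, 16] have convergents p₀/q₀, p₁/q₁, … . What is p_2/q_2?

Using pₖ = aₖpₖ₋₁ + pₖ₋₂, qₖ = aₖqₖ₋₁ + qₖ₋₂ (with p₋₁=1, p₋₂=0, q₋₁=0, q₋₂=1):
  k=0: a=18, p=18, q=1
  k=1: a=3, p=55, q=3
  k=2: a=2, p=128, q=7

128/7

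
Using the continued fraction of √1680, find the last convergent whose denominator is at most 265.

√1680 = [40; 1, 80, …] (period length 2).
Convergents:
  p_0/q_0 = 40/1
  p_1/q_1 = 41/1
  p_2/q_2 = 3320/81
  p_3/q_3 = 3361/82
  p_4/q_4 = 272200/6641
q_3 = 82 ≤ 265 < 6641 = q_4, so the answer is 3361/82.

3361/82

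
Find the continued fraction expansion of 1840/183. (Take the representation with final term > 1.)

1840 = 10×183 + 10
183 = 18×10 + 3
10 = 3×3 + 1
3 = 3×1 + 0  (stop)
So 1840/183 = [10; 18, 3, 3].

[10; 18, 3, 3]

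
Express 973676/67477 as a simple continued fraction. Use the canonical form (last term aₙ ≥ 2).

[14; 2, 3, 17, 12, 15, 3]

973676 = 14×67477 + 28998
67477 = 2×28998 + 9481
28998 = 3×9481 + 555
9481 = 17×555 + 46
555 = 12×46 + 3
46 = 15×3 + 1
3 = 3×1 + 0  (stop)
So 973676/67477 = [14; 2, 3, 17, 12, 15, 3].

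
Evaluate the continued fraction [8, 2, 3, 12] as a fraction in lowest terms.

725/86

Using pₖ = aₖpₖ₋₁ + pₖ₋₂ and qₖ = aₖqₖ₋₁ + qₖ₋₂:
  k=0: a=8, p=8, q=1
  k=1: a=2, p=17, q=2
  k=2: a=3, p=59, q=7
  k=3: a=12, p=725, q=86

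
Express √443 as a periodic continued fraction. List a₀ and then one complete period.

[21; 21, 42]

a₀ = ⌊√443⌋ = 21.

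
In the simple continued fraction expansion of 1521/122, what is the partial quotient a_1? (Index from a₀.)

2

1521 = 12·122 + 57   →  a_0 = 12
122 = 2·57 + 8   →  a_1 = 2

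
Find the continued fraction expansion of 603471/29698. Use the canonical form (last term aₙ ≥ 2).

603471 = 20*29698 + 9511
29698 = 3*9511 + 1165
9511 = 8*1165 + 191
1165 = 6*191 + 19
191 = 10*19 + 1
19 = 19*1 + 0  (stop)
So 603471/29698 = [20; 3, 8, 6, 10, 19].

[20; 3, 8, 6, 10, 19]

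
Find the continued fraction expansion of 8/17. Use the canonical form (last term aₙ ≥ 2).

[0; 2, 8]

8 = 0×17 + 8
17 = 2×8 + 1
8 = 8×1 + 0  (stop)
So 8/17 = [0; 2, 8].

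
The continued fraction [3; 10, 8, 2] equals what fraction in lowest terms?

533/172

Fold from the inside: start with 2/1.
  8 + 1/2 = 17/2
  10 + 2/17 = 172/17
  3 + 17/172 = 533/172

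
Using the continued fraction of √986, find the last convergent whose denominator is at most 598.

√986 = [31; 2, 2, 62, …] (period length 3).
Convergents:
  p_0/q_0 = 31/1
  p_1/q_1 = 63/2
  p_2/q_2 = 157/5
  p_3/q_3 = 9797/312
  p_4/q_4 = 19751/629
q_3 = 312 ≤ 598 < 629 = q_4, so the answer is 9797/312.

9797/312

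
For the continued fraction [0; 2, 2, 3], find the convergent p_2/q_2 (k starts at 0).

Using pₖ = aₖpₖ₋₁ + pₖ₋₂, qₖ = aₖqₖ₋₁ + qₖ₋₂ (with p₋₁=1, p₋₂=0, q₋₁=0, q₋₂=1):
  k=0: a=0, p=0, q=1
  k=1: a=2, p=1, q=2
  k=2: a=2, p=2, q=5

2/5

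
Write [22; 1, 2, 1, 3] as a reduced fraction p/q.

Fold from the inside: start with 3/1.
  1 + 1/3 = 4/3
  2 + 3/4 = 11/4
  1 + 4/11 = 15/11
  22 + 11/15 = 341/15

341/15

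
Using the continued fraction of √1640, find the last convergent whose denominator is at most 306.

6520/161

√1640 = [40; 2, 80, …] (period length 2).
Convergents:
  p_0/q_0 = 40/1
  p_1/q_1 = 81/2
  p_2/q_2 = 6520/161
  p_3/q_3 = 13121/324
q_2 = 161 ≤ 306 < 324 = q_3, so the answer is 6520/161.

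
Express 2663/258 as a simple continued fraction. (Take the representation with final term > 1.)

2663 = 10*258 + 83
258 = 3*83 + 9
83 = 9*9 + 2
9 = 4*2 + 1
2 = 2*1 + 0  (stop)
So 2663/258 = [10; 3, 9, 4, 2].

[10; 3, 9, 4, 2]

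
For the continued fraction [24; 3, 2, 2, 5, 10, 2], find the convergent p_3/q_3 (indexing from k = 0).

413/17

Using pₖ = aₖpₖ₋₁ + pₖ₋₂, qₖ = aₖqₖ₋₁ + qₖ₋₂ (with p₋₁=1, p₋₂=0, q₋₁=0, q₋₂=1):
  k=0: a=24, p=24, q=1
  k=1: a=3, p=73, q=3
  k=2: a=2, p=170, q=7
  k=3: a=2, p=413, q=17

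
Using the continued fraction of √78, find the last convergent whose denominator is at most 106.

√78 = [8; 1, 4, 1, 16, …] (period length 4).
Convergents:
  p_0/q_0 = 8/1
  p_1/q_1 = 9/1
  p_2/q_2 = 44/5
  p_3/q_3 = 53/6
  p_4/q_4 = 892/101
  p_5/q_5 = 945/107
q_4 = 101 ≤ 106 < 107 = q_5, so the answer is 892/101.

892/101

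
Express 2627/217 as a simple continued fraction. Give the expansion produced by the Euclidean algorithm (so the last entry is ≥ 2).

2627 = 12×217 + 23
217 = 9×23 + 10
23 = 2×10 + 3
10 = 3×3 + 1
3 = 3×1 + 0  (stop)
So 2627/217 = [12; 9, 2, 3, 3].

[12; 9, 2, 3, 3]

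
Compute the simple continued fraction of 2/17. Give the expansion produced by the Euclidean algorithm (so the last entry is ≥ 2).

[0; 8, 2]

2 = 0*17 + 2
17 = 8*2 + 1
2 = 2*1 + 0  (stop)
So 2/17 = [0; 8, 2].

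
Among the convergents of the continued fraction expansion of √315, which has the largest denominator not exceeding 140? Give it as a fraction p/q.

√315 = [17; 1, 2, 1, 34, …] (period length 4).
Convergents:
  p_0/q_0 = 17/1
  p_1/q_1 = 18/1
  p_2/q_2 = 53/3
  p_3/q_3 = 71/4
  p_4/q_4 = 2467/139
  p_5/q_5 = 2538/143
q_4 = 139 ≤ 140 < 143 = q_5, so the answer is 2467/139.

2467/139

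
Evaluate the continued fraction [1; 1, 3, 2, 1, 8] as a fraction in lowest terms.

Using pₖ = aₖpₖ₋₁ + pₖ₋₂ and qₖ = aₖqₖ₋₁ + qₖ₋₂:
  k=0: a=1, p=1, q=1
  k=1: a=1, p=2, q=1
  k=2: a=3, p=7, q=4
  k=3: a=2, p=16, q=9
  k=4: a=1, p=23, q=13
  k=5: a=8, p=200, q=113

200/113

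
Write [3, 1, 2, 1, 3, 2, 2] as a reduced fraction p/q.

310/83

Fold from the inside: start with 2/1.
  2 + 1/2 = 5/2
  3 + 2/5 = 17/5
  1 + 5/17 = 22/17
  2 + 17/22 = 61/22
  1 + 22/61 = 83/61
  3 + 61/83 = 310/83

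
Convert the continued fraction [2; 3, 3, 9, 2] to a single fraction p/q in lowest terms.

451/196

Fold from the inside: start with 2/1.
  9 + 1/2 = 19/2
  3 + 2/19 = 59/19
  3 + 19/59 = 196/59
  2 + 59/196 = 451/196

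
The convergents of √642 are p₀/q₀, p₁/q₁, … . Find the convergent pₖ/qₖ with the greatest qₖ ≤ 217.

1951/77

√642 = [25; 2, 1, 24, 1, 2, 50, …] (period length 6).
Convergents:
  p_0/q_0 = 25/1
  p_1/q_1 = 51/2
  p_2/q_2 = 76/3
  p_3/q_3 = 1875/74
  p_4/q_4 = 1951/77
  p_5/q_5 = 5777/228
q_4 = 77 ≤ 217 < 228 = q_5, so the answer is 1951/77.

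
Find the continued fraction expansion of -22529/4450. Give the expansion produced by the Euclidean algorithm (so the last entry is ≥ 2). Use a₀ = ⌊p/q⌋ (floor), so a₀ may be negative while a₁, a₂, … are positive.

[-6; 1, 14, 1, 18, 1, 13]

-22529 = -6·4450 + 4171
4450 = 1·4171 + 279
4171 = 14·279 + 265
279 = 1·265 + 14
265 = 18·14 + 13
14 = 1·13 + 1
13 = 13·1 + 0  (stop)
So -22529/4450 = [-6; 1, 14, 1, 18, 1, 13].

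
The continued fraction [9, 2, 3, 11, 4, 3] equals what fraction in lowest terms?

9883/1048

Using pₖ = aₖpₖ₋₁ + pₖ₋₂ and qₖ = aₖqₖ₋₁ + qₖ₋₂:
  k=0: a=9, p=9, q=1
  k=1: a=2, p=19, q=2
  k=2: a=3, p=66, q=7
  k=3: a=11, p=745, q=79
  k=4: a=4, p=3046, q=323
  k=5: a=3, p=9883, q=1048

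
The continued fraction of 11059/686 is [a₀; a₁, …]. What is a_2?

3

11059 = 16·686 + 83   →  a_0 = 16
686 = 8·83 + 22   →  a_1 = 8
83 = 3·22 + 17   →  a_2 = 3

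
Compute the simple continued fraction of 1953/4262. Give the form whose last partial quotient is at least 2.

[0; 2, 5, 2, 17, 3, 3]

1953 = 0*4262 + 1953
4262 = 2*1953 + 356
1953 = 5*356 + 173
356 = 2*173 + 10
173 = 17*10 + 3
10 = 3*3 + 1
3 = 3*1 + 0  (stop)
So 1953/4262 = [0; 2, 5, 2, 17, 3, 3].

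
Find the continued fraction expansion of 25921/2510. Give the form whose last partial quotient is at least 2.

[10; 3, 17, 2, 7, 3]

25921 = 10·2510 + 821
2510 = 3·821 + 47
821 = 17·47 + 22
47 = 2·22 + 3
22 = 7·3 + 1
3 = 3·1 + 0  (stop)
So 25921/2510 = [10; 3, 17, 2, 7, 3].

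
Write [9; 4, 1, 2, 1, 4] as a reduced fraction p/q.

Using pₖ = aₖpₖ₋₁ + pₖ₋₂ and qₖ = aₖqₖ₋₁ + qₖ₋₂:
  k=0: a=9, p=9, q=1
  k=1: a=4, p=37, q=4
  k=2: a=1, p=46, q=5
  k=3: a=2, p=129, q=14
  k=4: a=1, p=175, q=19
  k=5: a=4, p=829, q=90

829/90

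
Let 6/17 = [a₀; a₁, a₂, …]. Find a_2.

6 = 0·17 + 6   →  a_0 = 0
17 = 2·6 + 5   →  a_1 = 2
6 = 1·5 + 1   →  a_2 = 1

1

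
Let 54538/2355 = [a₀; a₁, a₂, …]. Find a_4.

3

54538 = 23·2355 + 373   →  a_0 = 23
2355 = 6·373 + 117   →  a_1 = 6
373 = 3·117 + 22   →  a_2 = 3
117 = 5·22 + 7   →  a_3 = 5
22 = 3·7 + 1   →  a_4 = 3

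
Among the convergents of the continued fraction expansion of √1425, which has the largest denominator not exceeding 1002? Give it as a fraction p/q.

√1425 = [37; 1, 2, 1, 74, …] (period length 4).
Convergents:
  p_0/q_0 = 37/1
  p_1/q_1 = 38/1
  p_2/q_2 = 113/3
  p_3/q_3 = 151/4
  p_4/q_4 = 11287/299
  p_5/q_5 = 11438/303
  p_6/q_6 = 34163/905
  p_7/q_7 = 45601/1208
q_6 = 905 ≤ 1002 < 1208 = q_7, so the answer is 34163/905.

34163/905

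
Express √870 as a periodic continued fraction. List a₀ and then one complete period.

a₀ = ⌊√870⌋ = 29.

[29; 2, 58]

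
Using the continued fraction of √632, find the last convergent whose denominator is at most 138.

1081/43

√632 = [25; 7, 6, 7, 50, …] (period length 4).
Convergents:
  p_0/q_0 = 25/1
  p_1/q_1 = 176/7
  p_2/q_2 = 1081/43
  p_3/q_3 = 7743/308
q_2 = 43 ≤ 138 < 308 = q_3, so the answer is 1081/43.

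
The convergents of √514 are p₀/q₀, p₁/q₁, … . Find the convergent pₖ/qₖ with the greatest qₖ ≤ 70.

1519/67

√514 = [22; 1, 2, 22, 2, 1, 44, …] (period length 6).
Convergents:
  p_0/q_0 = 22/1
  p_1/q_1 = 23/1
  p_2/q_2 = 68/3
  p_3/q_3 = 1519/67
  p_4/q_4 = 3106/137
q_3 = 67 ≤ 70 < 137 = q_4, so the answer is 1519/67.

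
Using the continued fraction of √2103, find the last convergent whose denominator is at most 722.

29487/643

√2103 = [45; 1, 6, 15, 6, 1, 90, …] (period length 6).
Convergents:
  p_0/q_0 = 45/1
  p_1/q_1 = 46/1
  p_2/q_2 = 321/7
  p_3/q_3 = 4861/106
  p_4/q_4 = 29487/643
  p_5/q_5 = 34348/749
q_4 = 643 ≤ 722 < 749 = q_5, so the answer is 29487/643.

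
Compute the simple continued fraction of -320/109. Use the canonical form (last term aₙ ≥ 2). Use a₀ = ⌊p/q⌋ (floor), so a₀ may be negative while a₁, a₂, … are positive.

-320 = -3·109 + 7
109 = 15·7 + 4
7 = 1·4 + 3
4 = 1·3 + 1
3 = 3·1 + 0  (stop)
So -320/109 = [-3; 15, 1, 1, 3].

[-3; 15, 1, 1, 3]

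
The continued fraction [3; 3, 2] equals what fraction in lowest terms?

23/7

Using pₖ = aₖpₖ₋₁ + pₖ₋₂ and qₖ = aₖqₖ₋₁ + qₖ₋₂:
  k=0: a=3, p=3, q=1
  k=1: a=3, p=10, q=3
  k=2: a=2, p=23, q=7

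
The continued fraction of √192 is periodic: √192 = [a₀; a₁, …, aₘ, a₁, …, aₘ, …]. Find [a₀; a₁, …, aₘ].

[13; 1, 5, 1, 26]

a₀ = ⌊√192⌋ = 13.
With m₀=0, d₀=1 and mₖ₊₁ = dₖaₖ − mₖ, dₖ₊₁ = (n − mₖ₊₁²)/dₖ, aₖ₊₁ = ⌊(a₀+mₖ₊₁)/dₖ₊₁⌋:
  k=1: m=13, d=23, a=1
  k=2: m=10, d=4, a=5
  k=3: m=10, d=23, a=1
  k=4: m=13, d=1, a=26
d=1 and a=2a₀=26 at k=4, so the next step gives (m, d) = (13, 23) again — its k=1 value — and the period has length 4.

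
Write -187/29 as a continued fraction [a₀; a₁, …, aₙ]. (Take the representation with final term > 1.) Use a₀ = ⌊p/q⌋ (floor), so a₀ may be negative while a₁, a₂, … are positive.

-187 = -7×29 + 16
29 = 1×16 + 13
16 = 1×13 + 3
13 = 4×3 + 1
3 = 3×1 + 0  (stop)
So -187/29 = [-7; 1, 1, 4, 3].

[-7; 1, 1, 4, 3]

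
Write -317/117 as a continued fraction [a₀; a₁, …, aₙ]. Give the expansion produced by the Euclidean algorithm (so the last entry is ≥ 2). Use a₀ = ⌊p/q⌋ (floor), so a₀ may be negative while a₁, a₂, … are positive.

[-3; 3, 2, 3, 1, 3]

-317 = -3*117 + 34
117 = 3*34 + 15
34 = 2*15 + 4
15 = 3*4 + 3
4 = 1*3 + 1
3 = 3*1 + 0  (stop)
So -317/117 = [-3; 3, 2, 3, 1, 3].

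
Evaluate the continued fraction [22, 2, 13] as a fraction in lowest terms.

Fold from the inside: start with 13/1.
  2 + 1/13 = 27/13
  22 + 13/27 = 607/27

607/27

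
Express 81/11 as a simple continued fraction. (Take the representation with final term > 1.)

81 = 7·11 + 4
11 = 2·4 + 3
4 = 1·3 + 1
3 = 3·1 + 0  (stop)
So 81/11 = [7; 2, 1, 3].

[7; 2, 1, 3]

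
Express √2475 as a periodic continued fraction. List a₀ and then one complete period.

[49; 1, 2, 1, 98]

a₀ = ⌊√2475⌋ = 49.
With m₀=0, d₀=1 and mₖ₊₁ = dₖaₖ − mₖ, dₖ₊₁ = (n − mₖ₊₁²)/dₖ, aₖ₊₁ = ⌊(a₀+mₖ₊₁)/dₖ₊₁⌋:
  k=1: m=49, d=74, a=1
  k=2: m=25, d=25, a=2
  k=3: m=25, d=74, a=1
  k=4: m=49, d=1, a=98
d=1 and a=2a₀=98 at k=4, so the next step gives (m, d) = (49, 74) again — its k=1 value — and the period has length 4.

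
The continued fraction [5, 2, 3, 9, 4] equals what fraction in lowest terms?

Fold from the inside: start with 4/1.
  9 + 1/4 = 37/4
  3 + 4/37 = 115/37
  2 + 37/115 = 267/115
  5 + 115/267 = 1450/267

1450/267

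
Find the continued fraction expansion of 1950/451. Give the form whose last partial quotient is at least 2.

[4; 3, 11, 4, 3]

1950 = 4×451 + 146
451 = 3×146 + 13
146 = 11×13 + 3
13 = 4×3 + 1
3 = 3×1 + 0  (stop)
So 1950/451 = [4; 3, 11, 4, 3].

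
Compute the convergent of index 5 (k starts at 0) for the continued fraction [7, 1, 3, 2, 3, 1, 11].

Using pₖ = aₖpₖ₋₁ + pₖ₋₂, qₖ = aₖqₖ₋₁ + qₖ₋₂ (with p₋₁=1, p₋₂=0, q₋₁=0, q₋₂=1):
  k=0: a=7, p=7, q=1
  k=1: a=1, p=8, q=1
  k=2: a=3, p=31, q=4
  k=3: a=2, p=70, q=9
  k=4: a=3, p=241, q=31
  k=5: a=1, p=311, q=40

311/40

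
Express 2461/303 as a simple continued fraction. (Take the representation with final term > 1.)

2461 = 8×303 + 37
303 = 8×37 + 7
37 = 5×7 + 2
7 = 3×2 + 1
2 = 2×1 + 0  (stop)
So 2461/303 = [8; 8, 5, 3, 2].

[8; 8, 5, 3, 2]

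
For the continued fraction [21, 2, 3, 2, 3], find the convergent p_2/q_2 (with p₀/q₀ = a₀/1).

150/7

Using pₖ = aₖpₖ₋₁ + pₖ₋₂, qₖ = aₖqₖ₋₁ + qₖ₋₂ (with p₋₁=1, p₋₂=0, q₋₁=0, q₋₂=1):
  k=0: a=21, p=21, q=1
  k=1: a=2, p=43, q=2
  k=2: a=3, p=150, q=7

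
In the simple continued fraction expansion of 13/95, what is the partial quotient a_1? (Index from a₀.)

7

13 = 0·95 + 13   →  a_0 = 0
95 = 7·13 + 4   →  a_1 = 7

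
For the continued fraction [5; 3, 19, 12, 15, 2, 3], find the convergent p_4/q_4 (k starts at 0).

Using pₖ = aₖpₖ₋₁ + pₖ₋₂, qₖ = aₖqₖ₋₁ + qₖ₋₂ (with p₋₁=1, p₋₂=0, q₋₁=0, q₋₂=1):
  k=0: a=5, p=5, q=1
  k=1: a=3, p=16, q=3
  k=2: a=19, p=309, q=58
  k=3: a=12, p=3724, q=699
  k=4: a=15, p=56169, q=10543

56169/10543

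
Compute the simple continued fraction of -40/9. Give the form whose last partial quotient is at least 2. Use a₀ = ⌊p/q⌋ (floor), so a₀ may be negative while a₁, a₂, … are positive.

[-5; 1, 1, 4]

-40 = -5·9 + 5
9 = 1·5 + 4
5 = 1·4 + 1
4 = 4·1 + 0  (stop)
So -40/9 = [-5; 1, 1, 4].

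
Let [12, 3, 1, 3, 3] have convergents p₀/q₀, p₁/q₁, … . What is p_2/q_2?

49/4

Using pₖ = aₖpₖ₋₁ + pₖ₋₂, qₖ = aₖqₖ₋₁ + qₖ₋₂ (with p₋₁=1, p₋₂=0, q₋₁=0, q₋₂=1):
  k=0: a=12, p=12, q=1
  k=1: a=3, p=37, q=3
  k=2: a=1, p=49, q=4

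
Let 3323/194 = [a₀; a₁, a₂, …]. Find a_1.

3323 = 17·194 + 25   →  a_0 = 17
194 = 7·25 + 19   →  a_1 = 7

7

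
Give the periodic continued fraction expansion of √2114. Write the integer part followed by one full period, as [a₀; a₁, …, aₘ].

[45; 1, 44, 1, 90]

a₀ = ⌊√2114⌋ = 45.
With m₀=0, d₀=1 and mₖ₊₁ = dₖaₖ − mₖ, dₖ₊₁ = (n − mₖ₊₁²)/dₖ, aₖ₊₁ = ⌊(a₀+mₖ₊₁)/dₖ₊₁⌋:
  k=1: m=45, d=89, a=1
  k=2: m=44, d=2, a=44
  k=3: m=44, d=89, a=1
  k=4: m=45, d=1, a=90
d=1 and a=2a₀=90 at k=4, so the next step gives (m, d) = (45, 89) again — its k=1 value — and the period has length 4.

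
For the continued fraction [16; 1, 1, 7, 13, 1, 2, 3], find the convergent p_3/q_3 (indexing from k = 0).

248/15

Using pₖ = aₖpₖ₋₁ + pₖ₋₂, qₖ = aₖqₖ₋₁ + qₖ₋₂ (with p₋₁=1, p₋₂=0, q₋₁=0, q₋₂=1):
  k=0: a=16, p=16, q=1
  k=1: a=1, p=17, q=1
  k=2: a=1, p=33, q=2
  k=3: a=7, p=248, q=15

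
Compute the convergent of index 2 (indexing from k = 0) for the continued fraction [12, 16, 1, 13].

205/17

Using pₖ = aₖpₖ₋₁ + pₖ₋₂, qₖ = aₖqₖ₋₁ + qₖ₋₂ (with p₋₁=1, p₋₂=0, q₋₁=0, q₋₂=1):
  k=0: a=12, p=12, q=1
  k=1: a=16, p=193, q=16
  k=2: a=1, p=205, q=17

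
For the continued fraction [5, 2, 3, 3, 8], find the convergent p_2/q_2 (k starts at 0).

38/7

Using pₖ = aₖpₖ₋₁ + pₖ₋₂, qₖ = aₖqₖ₋₁ + qₖ₋₂ (with p₋₁=1, p₋₂=0, q₋₁=0, q₋₂=1):
  k=0: a=5, p=5, q=1
  k=1: a=2, p=11, q=2
  k=2: a=3, p=38, q=7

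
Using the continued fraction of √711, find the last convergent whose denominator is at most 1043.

12799/480

√711 = [26; 1, 1, 1, 52, …] (period length 4).
Convergents:
  p_0/q_0 = 26/1
  p_1/q_1 = 27/1
  p_2/q_2 = 53/2
  p_3/q_3 = 80/3
  p_4/q_4 = 4213/158
  p_5/q_5 = 4293/161
  p_6/q_6 = 8506/319
  p_7/q_7 = 12799/480
  p_8/q_8 = 674054/25279
q_7 = 480 ≤ 1043 < 25279 = q_8, so the answer is 12799/480.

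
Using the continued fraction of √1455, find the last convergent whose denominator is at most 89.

√1455 = [38; 6, 1, 11, 1, 6, 76, …] (period length 6).
Convergents:
  p_0/q_0 = 38/1
  p_1/q_1 = 229/6
  p_2/q_2 = 267/7
  p_3/q_3 = 3166/83
  p_4/q_4 = 3433/90
q_3 = 83 ≤ 89 < 90 = q_4, so the answer is 3166/83.

3166/83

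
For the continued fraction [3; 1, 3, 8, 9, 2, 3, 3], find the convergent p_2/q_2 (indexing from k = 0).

Using pₖ = aₖpₖ₋₁ + pₖ₋₂, qₖ = aₖqₖ₋₁ + qₖ₋₂ (with p₋₁=1, p₋₂=0, q₋₁=0, q₋₂=1):
  k=0: a=3, p=3, q=1
  k=1: a=1, p=4, q=1
  k=2: a=3, p=15, q=4

15/4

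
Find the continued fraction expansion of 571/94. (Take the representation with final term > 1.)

[6; 13, 2, 3]

571 = 6·94 + 7
94 = 13·7 + 3
7 = 2·3 + 1
3 = 3·1 + 0  (stop)
So 571/94 = [6; 13, 2, 3].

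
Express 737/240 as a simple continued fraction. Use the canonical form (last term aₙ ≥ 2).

737 = 3*240 + 17
240 = 14*17 + 2
17 = 8*2 + 1
2 = 2*1 + 0  (stop)
So 737/240 = [3; 14, 8, 2].

[3; 14, 8, 2]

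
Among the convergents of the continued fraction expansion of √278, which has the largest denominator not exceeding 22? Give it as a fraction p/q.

50/3

√278 = [16; 1, 2, 16, 2, 1, 32, …] (period length 6).
Convergents:
  p_0/q_0 = 16/1
  p_1/q_1 = 17/1
  p_2/q_2 = 50/3
  p_3/q_3 = 817/49
q_2 = 3 ≤ 22 < 49 = q_3, so the answer is 50/3.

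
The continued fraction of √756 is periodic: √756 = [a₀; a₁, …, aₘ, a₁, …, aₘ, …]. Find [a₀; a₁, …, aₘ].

[27; 2, 54]

a₀ = ⌊√756⌋ = 27.
With m₀=0, d₀=1 and mₖ₊₁ = dₖaₖ − mₖ, dₖ₊₁ = (n − mₖ₊₁²)/dₖ, aₖ₊₁ = ⌊(a₀+mₖ₊₁)/dₖ₊₁⌋:
  k=1: m=27, d=27, a=2
  k=2: m=27, d=1, a=54
d=1 and a=2a₀=54 at k=2, so the next step gives (m, d) = (27, 27) again — its k=1 value — and the period has length 2.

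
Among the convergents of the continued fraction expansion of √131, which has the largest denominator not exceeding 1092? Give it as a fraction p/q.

√131 = [11; 2, 4, 11, 4, 2, 22, …] (period length 6).
Convergents:
  p_0/q_0 = 11/1
  p_1/q_1 = 23/2
  p_2/q_2 = 103/9
  p_3/q_3 = 1156/101
  p_4/q_4 = 4727/413
  p_5/q_5 = 10610/927
  p_6/q_6 = 238147/20807
q_5 = 927 ≤ 1092 < 20807 = q_6, so the answer is 10610/927.

10610/927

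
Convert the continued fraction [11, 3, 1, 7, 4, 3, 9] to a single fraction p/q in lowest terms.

43489/3863

Fold from the inside: start with 9/1.
  3 + 1/9 = 28/9
  4 + 9/28 = 121/28
  7 + 28/121 = 875/121
  1 + 121/875 = 996/875
  3 + 875/996 = 3863/996
  11 + 996/3863 = 43489/3863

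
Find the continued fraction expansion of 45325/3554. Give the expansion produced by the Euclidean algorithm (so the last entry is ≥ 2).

[12; 1, 3, 19, 15, 3]

45325 = 12*3554 + 2677
3554 = 1*2677 + 877
2677 = 3*877 + 46
877 = 19*46 + 3
46 = 15*3 + 1
3 = 3*1 + 0  (stop)
So 45325/3554 = [12; 1, 3, 19, 15, 3].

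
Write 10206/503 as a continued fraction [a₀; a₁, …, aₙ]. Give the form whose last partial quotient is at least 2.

[20; 3, 2, 4, 16]

10206 = 20×503 + 146
503 = 3×146 + 65
146 = 2×65 + 16
65 = 4×16 + 1
16 = 16×1 + 0  (stop)
So 10206/503 = [20; 3, 2, 4, 16].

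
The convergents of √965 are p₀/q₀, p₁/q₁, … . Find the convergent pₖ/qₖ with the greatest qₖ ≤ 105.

963/31

√965 = [31; 15, 1, 1, 15, 62, …] (period length 5).
Convergents:
  p_0/q_0 = 31/1
  p_1/q_1 = 466/15
  p_2/q_2 = 497/16
  p_3/q_3 = 963/31
  p_4/q_4 = 14942/481
q_3 = 31 ≤ 105 < 481 = q_4, so the answer is 963/31.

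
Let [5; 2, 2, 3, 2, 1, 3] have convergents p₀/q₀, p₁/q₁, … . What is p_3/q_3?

Using pₖ = aₖpₖ₋₁ + pₖ₋₂, qₖ = aₖqₖ₋₁ + qₖ₋₂ (with p₋₁=1, p₋₂=0, q₋₁=0, q₋₂=1):
  k=0: a=5, p=5, q=1
  k=1: a=2, p=11, q=2
  k=2: a=2, p=27, q=5
  k=3: a=3, p=92, q=17

92/17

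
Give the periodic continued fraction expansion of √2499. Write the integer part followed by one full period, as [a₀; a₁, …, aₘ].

[49; 1, 98]

a₀ = ⌊√2499⌋ = 49.
With m₀=0, d₀=1 and mₖ₊₁ = dₖaₖ − mₖ, dₖ₊₁ = (n − mₖ₊₁²)/dₖ, aₖ₊₁ = ⌊(a₀+mₖ₊₁)/dₖ₊₁⌋:
  k=1: m=49, d=98, a=1
  k=2: m=49, d=1, a=98
d=1 and a=2a₀=98 at k=2, so the next step gives (m, d) = (49, 98) again — its k=1 value — and the period has length 2.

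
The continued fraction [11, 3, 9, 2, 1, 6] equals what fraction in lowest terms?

Using pₖ = aₖpₖ₋₁ + pₖ₋₂ and qₖ = aₖqₖ₋₁ + qₖ₋₂:
  k=0: a=11, p=11, q=1
  k=1: a=3, p=34, q=3
  k=2: a=9, p=317, q=28
  k=3: a=2, p=668, q=59
  k=4: a=1, p=985, q=87
  k=5: a=6, p=6578, q=581

6578/581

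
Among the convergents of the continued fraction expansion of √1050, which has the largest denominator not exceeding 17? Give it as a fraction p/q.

√1050 = [32; 2, 2, 10, 2, 2, 64, …] (period length 6).
Convergents:
  p_0/q_0 = 32/1
  p_1/q_1 = 65/2
  p_2/q_2 = 162/5
  p_3/q_3 = 1685/52
q_2 = 5 ≤ 17 < 52 = q_3, so the answer is 162/5.

162/5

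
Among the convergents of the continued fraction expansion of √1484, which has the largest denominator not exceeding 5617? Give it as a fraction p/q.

√1484 = [38; 1, 1, 10, 1, 1, 76, …] (period length 6).
Convergents:
  p_0/q_0 = 38/1
  p_1/q_1 = 39/1
  p_2/q_2 = 77/2
  p_3/q_3 = 809/21
  p_4/q_4 = 886/23
  p_5/q_5 = 1695/44
  p_6/q_6 = 129706/3367
  p_7/q_7 = 131401/3411
  p_8/q_8 = 261107/6778
q_7 = 3411 ≤ 5617 < 6778 = q_8, so the answer is 131401/3411.

131401/3411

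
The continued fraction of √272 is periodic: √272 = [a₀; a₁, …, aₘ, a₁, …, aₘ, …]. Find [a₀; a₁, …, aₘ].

a₀ = ⌊√272⌋ = 16.
With m₀=0, d₀=1 and mₖ₊₁ = dₖaₖ − mₖ, dₖ₊₁ = (n − mₖ₊₁²)/dₖ, aₖ₊₁ = ⌊(a₀+mₖ₊₁)/dₖ₊₁⌋:
  k=1: m=16, d=16, a=2
  k=2: m=16, d=1, a=32
d=1 and a=2a₀=32 at k=2, so the next step gives (m, d) = (16, 16) again — its k=1 value — and the period has length 2.

[16; 2, 32]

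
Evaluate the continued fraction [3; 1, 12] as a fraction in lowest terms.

Fold from the inside: start with 12/1.
  1 + 1/12 = 13/12
  3 + 12/13 = 51/13

51/13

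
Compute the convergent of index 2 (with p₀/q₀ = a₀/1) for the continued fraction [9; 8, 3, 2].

228/25

Using pₖ = aₖpₖ₋₁ + pₖ₋₂, qₖ = aₖqₖ₋₁ + qₖ₋₂ (with p₋₁=1, p₋₂=0, q₋₁=0, q₋₂=1):
  k=0: a=9, p=9, q=1
  k=1: a=8, p=73, q=8
  k=2: a=3, p=228, q=25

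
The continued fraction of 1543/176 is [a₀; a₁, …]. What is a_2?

3

1543 = 8·176 + 135   →  a_0 = 8
176 = 1·135 + 41   →  a_1 = 1
135 = 3·41 + 12   →  a_2 = 3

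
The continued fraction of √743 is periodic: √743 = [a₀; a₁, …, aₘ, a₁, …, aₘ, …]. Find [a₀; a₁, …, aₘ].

[27; 3, 1, 7, 27, 7, 1, 3, 54]

a₀ = ⌊√743⌋ = 27.
With m₀=0, d₀=1 and mₖ₊₁ = dₖaₖ − mₖ, dₖ₊₁ = (n − mₖ₊₁²)/dₖ, aₖ₊₁ = ⌊(a₀+mₖ₊₁)/dₖ₊₁⌋:
  k=1: m=27, d=14, a=3
  k=2: m=15, d=37, a=1
  k=3: m=22, d=7, a=7
  k=4: m=27, d=2, a=27
  k=5: m=27, d=7, a=7
  k=6: m=22, d=37, a=1
  k=7: m=15, d=14, a=3
  k=8: m=27, d=1, a=54
d=1 and a=2a₀=54 at k=8, so the next step gives (m, d) = (27, 14) again — its k=1 value — and the period has length 8.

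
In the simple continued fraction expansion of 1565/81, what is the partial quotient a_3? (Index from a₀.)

1

1565 = 19·81 + 26   →  a_0 = 19
81 = 3·26 + 3   →  a_1 = 3
26 = 8·3 + 2   →  a_2 = 8
3 = 1·2 + 1   →  a_3 = 1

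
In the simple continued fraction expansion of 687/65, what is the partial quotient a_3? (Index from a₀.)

3

687 = 10·65 + 37   →  a_0 = 10
65 = 1·37 + 28   →  a_1 = 1
37 = 1·28 + 9   →  a_2 = 1
28 = 3·9 + 1   →  a_3 = 3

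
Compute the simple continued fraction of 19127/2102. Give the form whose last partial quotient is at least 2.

[9; 10, 17, 2, 2, 2]

19127 = 9*2102 + 209
2102 = 10*209 + 12
209 = 17*12 + 5
12 = 2*5 + 2
5 = 2*2 + 1
2 = 2*1 + 0  (stop)
So 19127/2102 = [9; 10, 17, 2, 2, 2].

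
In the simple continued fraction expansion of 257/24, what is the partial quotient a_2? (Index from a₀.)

2

257 = 10·24 + 17   →  a_0 = 10
24 = 1·17 + 7   →  a_1 = 1
17 = 2·7 + 3   →  a_2 = 2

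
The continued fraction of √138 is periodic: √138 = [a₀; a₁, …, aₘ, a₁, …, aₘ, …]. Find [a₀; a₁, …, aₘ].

a₀ = ⌊√138⌋ = 11.
With m₀=0, d₀=1 and mₖ₊₁ = dₖaₖ − mₖ, dₖ₊₁ = (n − mₖ₊₁²)/dₖ, aₖ₊₁ = ⌊(a₀+mₖ₊₁)/dₖ₊₁⌋:
  k=1: m=11, d=17, a=1
  k=2: m=6, d=6, a=2
  k=3: m=6, d=17, a=1
  k=4: m=11, d=1, a=22
d=1 and a=2a₀=22 at k=4, so the next step gives (m, d) = (11, 17) again — its k=1 value — and the period has length 4.

[11; 1, 2, 1, 22]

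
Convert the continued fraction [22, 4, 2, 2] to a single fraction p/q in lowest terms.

Fold from the inside: start with 2/1.
  2 + 1/2 = 5/2
  4 + 2/5 = 22/5
  22 + 5/22 = 489/22

489/22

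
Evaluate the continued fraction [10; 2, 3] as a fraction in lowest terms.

Using pₖ = aₖpₖ₋₁ + pₖ₋₂ and qₖ = aₖqₖ₋₁ + qₖ₋₂:
  k=0: a=10, p=10, q=1
  k=1: a=2, p=21, q=2
  k=2: a=3, p=73, q=7

73/7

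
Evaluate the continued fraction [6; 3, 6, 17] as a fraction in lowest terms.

2059/326

Fold from the inside: start with 17/1.
  6 + 1/17 = 103/17
  3 + 17/103 = 326/103
  6 + 103/326 = 2059/326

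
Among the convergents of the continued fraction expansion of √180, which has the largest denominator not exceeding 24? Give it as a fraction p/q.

√180 = [13; 2, 2, 2, 26, …] (period length 4).
Convergents:
  p_0/q_0 = 13/1
  p_1/q_1 = 27/2
  p_2/q_2 = 67/5
  p_3/q_3 = 161/12
  p_4/q_4 = 4253/317
q_3 = 12 ≤ 24 < 317 = q_4, so the answer is 161/12.

161/12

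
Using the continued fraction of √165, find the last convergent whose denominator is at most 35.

167/13

√165 = [12; 1, 5, 2, 5, 1, 24, …] (period length 6).
Convergents:
  p_0/q_0 = 12/1
  p_1/q_1 = 13/1
  p_2/q_2 = 77/6
  p_3/q_3 = 167/13
  p_4/q_4 = 912/71
q_3 = 13 ≤ 35 < 71 = q_4, so the answer is 167/13.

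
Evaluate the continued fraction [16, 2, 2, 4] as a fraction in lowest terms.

Using pₖ = aₖpₖ₋₁ + pₖ₋₂ and qₖ = aₖqₖ₋₁ + qₖ₋₂:
  k=0: a=16, p=16, q=1
  k=1: a=2, p=33, q=2
  k=2: a=2, p=82, q=5
  k=3: a=4, p=361, q=22

361/22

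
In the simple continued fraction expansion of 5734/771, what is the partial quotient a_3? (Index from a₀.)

2

5734 = 7·771 + 337   →  a_0 = 7
771 = 2·337 + 97   →  a_1 = 2
337 = 3·97 + 46   →  a_2 = 3
97 = 2·46 + 5   →  a_3 = 2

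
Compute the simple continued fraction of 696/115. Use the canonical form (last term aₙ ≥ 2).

[6; 19, 6]

696 = 6*115 + 6
115 = 19*6 + 1
6 = 6*1 + 0  (stop)
So 696/115 = [6; 19, 6].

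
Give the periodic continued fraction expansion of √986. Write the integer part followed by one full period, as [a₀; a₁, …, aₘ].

[31; 2, 2, 62]

a₀ = ⌊√986⌋ = 31.
With m₀=0, d₀=1 and mₖ₊₁ = dₖaₖ − mₖ, dₖ₊₁ = (n − mₖ₊₁²)/dₖ, aₖ₊₁ = ⌊(a₀+mₖ₊₁)/dₖ₊₁⌋:
  k=1: m=31, d=25, a=2
  k=2: m=19, d=25, a=2
  k=3: m=31, d=1, a=62
d=1 and a=2a₀=62 at k=3, so the next step gives (m, d) = (31, 25) again — its k=1 value — and the period has length 3.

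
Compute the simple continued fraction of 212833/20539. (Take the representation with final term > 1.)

[10; 2, 1, 3, 6, 3, 13, 7]

212833 = 10×20539 + 7443
20539 = 2×7443 + 5653
7443 = 1×5653 + 1790
5653 = 3×1790 + 283
1790 = 6×283 + 92
283 = 3×92 + 7
92 = 13×7 + 1
7 = 7×1 + 0  (stop)
So 212833/20539 = [10; 2, 1, 3, 6, 3, 13, 7].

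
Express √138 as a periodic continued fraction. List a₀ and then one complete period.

[11; 1, 2, 1, 22]

a₀ = ⌊√138⌋ = 11.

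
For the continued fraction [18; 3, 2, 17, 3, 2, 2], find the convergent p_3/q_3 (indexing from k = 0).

2231/122

Using pₖ = aₖpₖ₋₁ + pₖ₋₂, qₖ = aₖqₖ₋₁ + qₖ₋₂ (with p₋₁=1, p₋₂=0, q₋₁=0, q₋₂=1):
  k=0: a=18, p=18, q=1
  k=1: a=3, p=55, q=3
  k=2: a=2, p=128, q=7
  k=3: a=17, p=2231, q=122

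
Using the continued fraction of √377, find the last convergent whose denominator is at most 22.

√377 = [19; 2, 2, 2, 38, …] (period length 4).
Convergents:
  p_0/q_0 = 19/1
  p_1/q_1 = 39/2
  p_2/q_2 = 97/5
  p_3/q_3 = 233/12
  p_4/q_4 = 8951/461
q_3 = 12 ≤ 22 < 461 = q_4, so the answer is 233/12.

233/12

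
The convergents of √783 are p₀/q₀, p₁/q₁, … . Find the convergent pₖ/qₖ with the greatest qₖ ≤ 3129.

√783 = [27; 1, 54, …] (period length 2).
Convergents:
  p_0/q_0 = 27/1
  p_1/q_1 = 28/1
  p_2/q_2 = 1539/55
  p_3/q_3 = 1567/56
  p_4/q_4 = 86157/3079
  p_5/q_5 = 87724/3135
q_4 = 3079 ≤ 3129 < 3135 = q_5, so the answer is 86157/3079.

86157/3079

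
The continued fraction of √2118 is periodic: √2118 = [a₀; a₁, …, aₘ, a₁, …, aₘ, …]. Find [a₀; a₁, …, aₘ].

a₀ = ⌊√2118⌋ = 46.
With m₀=0, d₀=1 and mₖ₊₁ = dₖaₖ − mₖ, dₖ₊₁ = (n − mₖ₊₁²)/dₖ, aₖ₊₁ = ⌊(a₀+mₖ₊₁)/dₖ₊₁⌋:
  k=1: m=46, d=2, a=46
  k=2: m=46, d=1, a=92
d=1 and a=2a₀=92 at k=2, so the next step gives (m, d) = (46, 2) again — its k=1 value — and the period has length 2.

[46; 46, 92]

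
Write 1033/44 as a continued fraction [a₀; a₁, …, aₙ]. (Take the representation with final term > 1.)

[23; 2, 10, 2]

1033 = 23×44 + 21
44 = 2×21 + 2
21 = 10×2 + 1
2 = 2×1 + 0  (stop)
So 1033/44 = [23; 2, 10, 2].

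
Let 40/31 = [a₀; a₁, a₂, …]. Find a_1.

40 = 1·31 + 9   →  a_0 = 1
31 = 3·9 + 4   →  a_1 = 3

3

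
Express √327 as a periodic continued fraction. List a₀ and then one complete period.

[18; 12, 36]

a₀ = ⌊√327⌋ = 18.
With m₀=0, d₀=1 and mₖ₊₁ = dₖaₖ − mₖ, dₖ₊₁ = (n − mₖ₊₁²)/dₖ, aₖ₊₁ = ⌊(a₀+mₖ₊₁)/dₖ₊₁⌋:
  k=1: m=18, d=3, a=12
  k=2: m=18, d=1, a=36
d=1 and a=2a₀=36 at k=2, so the next step gives (m, d) = (18, 3) again — its k=1 value — and the period has length 2.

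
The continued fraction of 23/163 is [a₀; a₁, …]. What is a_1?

23 = 0·163 + 23   →  a_0 = 0
163 = 7·23 + 2   →  a_1 = 7

7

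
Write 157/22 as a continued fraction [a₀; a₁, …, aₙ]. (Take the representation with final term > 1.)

[7; 7, 3]

157 = 7×22 + 3
22 = 7×3 + 1
3 = 3×1 + 0  (stop)
So 157/22 = [7; 7, 3].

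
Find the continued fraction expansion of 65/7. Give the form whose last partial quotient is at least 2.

[9; 3, 2]

65 = 9×7 + 2
7 = 3×2 + 1
2 = 2×1 + 0  (stop)
So 65/7 = [9; 3, 2].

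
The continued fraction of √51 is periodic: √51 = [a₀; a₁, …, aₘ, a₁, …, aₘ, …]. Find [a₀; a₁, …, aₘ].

a₀ = ⌊√51⌋ = 7.
With m₀=0, d₀=1 and mₖ₊₁ = dₖaₖ − mₖ, dₖ₊₁ = (n − mₖ₊₁²)/dₖ, aₖ₊₁ = ⌊(a₀+mₖ₊₁)/dₖ₊₁⌋:
  k=1: m=7, d=2, a=7
  k=2: m=7, d=1, a=14
d=1 and a=2a₀=14 at k=2, so the next step gives (m, d) = (7, 2) again — its k=1 value — and the period has length 2.

[7; 7, 14]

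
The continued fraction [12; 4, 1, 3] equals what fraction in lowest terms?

Using pₖ = aₖpₖ₋₁ + pₖ₋₂ and qₖ = aₖqₖ₋₁ + qₖ₋₂:
  k=0: a=12, p=12, q=1
  k=1: a=4, p=49, q=4
  k=2: a=1, p=61, q=5
  k=3: a=3, p=232, q=19

232/19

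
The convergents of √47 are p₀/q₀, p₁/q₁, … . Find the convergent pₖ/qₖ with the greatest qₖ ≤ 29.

√47 = [6; 1, 5, 1, 12, …] (period length 4).
Convergents:
  p_0/q_0 = 6/1
  p_1/q_1 = 7/1
  p_2/q_2 = 41/6
  p_3/q_3 = 48/7
  p_4/q_4 = 617/90
q_3 = 7 ≤ 29 < 90 = q_4, so the answer is 48/7.

48/7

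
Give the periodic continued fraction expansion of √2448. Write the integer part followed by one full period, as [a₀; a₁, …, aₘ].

[49; 2, 10, 2, 98]

a₀ = ⌊√2448⌋ = 49.
With m₀=0, d₀=1 and mₖ₊₁ = dₖaₖ − mₖ, dₖ₊₁ = (n − mₖ₊₁²)/dₖ, aₖ₊₁ = ⌊(a₀+mₖ₊₁)/dₖ₊₁⌋:
  k=1: m=49, d=47, a=2
  k=2: m=45, d=9, a=10
  k=3: m=45, d=47, a=2
  k=4: m=49, d=1, a=98
d=1 and a=2a₀=98 at k=4, so the next step gives (m, d) = (49, 47) again — its k=1 value — and the period has length 4.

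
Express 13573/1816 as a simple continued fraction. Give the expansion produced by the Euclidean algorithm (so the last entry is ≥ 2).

13573 = 7*1816 + 861
1816 = 2*861 + 94
861 = 9*94 + 15
94 = 6*15 + 4
15 = 3*4 + 3
4 = 1*3 + 1
3 = 3*1 + 0  (stop)
So 13573/1816 = [7; 2, 9, 6, 3, 1, 3].

[7; 2, 9, 6, 3, 1, 3]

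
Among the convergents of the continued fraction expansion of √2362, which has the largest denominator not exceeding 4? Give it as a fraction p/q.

146/3

√2362 = [48; 1, 1, 1, 1, 96, …] (period length 5).
Convergents:
  p_0/q_0 = 48/1
  p_1/q_1 = 49/1
  p_2/q_2 = 97/2
  p_3/q_3 = 146/3
  p_4/q_4 = 243/5
q_3 = 3 ≤ 4 < 5 = q_4, so the answer is 146/3.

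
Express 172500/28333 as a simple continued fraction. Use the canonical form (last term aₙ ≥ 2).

172500 = 6·28333 + 2502
28333 = 11·2502 + 811
2502 = 3·811 + 69
811 = 11·69 + 52
69 = 1·52 + 17
52 = 3·17 + 1
17 = 17·1 + 0  (stop)
So 172500/28333 = [6; 11, 3, 11, 1, 3, 17].

[6; 11, 3, 11, 1, 3, 17]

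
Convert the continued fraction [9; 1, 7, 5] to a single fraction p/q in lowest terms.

Fold from the inside: start with 5/1.
  7 + 1/5 = 36/5
  1 + 5/36 = 41/36
  9 + 36/41 = 405/41

405/41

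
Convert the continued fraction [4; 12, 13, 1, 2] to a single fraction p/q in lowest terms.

2021/495

Using pₖ = aₖpₖ₋₁ + pₖ₋₂ and qₖ = aₖqₖ₋₁ + qₖ₋₂:
  k=0: a=4, p=4, q=1
  k=1: a=12, p=49, q=12
  k=2: a=13, p=641, q=157
  k=3: a=1, p=690, q=169
  k=4: a=2, p=2021, q=495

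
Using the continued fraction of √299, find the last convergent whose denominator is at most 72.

√299 = [17; 3, 2, 3, 34, …] (period length 4).
Convergents:
  p_0/q_0 = 17/1
  p_1/q_1 = 52/3
  p_2/q_2 = 121/7
  p_3/q_3 = 415/24
  p_4/q_4 = 14231/823
q_3 = 24 ≤ 72 < 823 = q_4, so the answer is 415/24.

415/24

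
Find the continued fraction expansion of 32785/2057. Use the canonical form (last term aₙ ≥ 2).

[15; 1, 15, 5, 12, 2]

32785 = 15·2057 + 1930
2057 = 1·1930 + 127
1930 = 15·127 + 25
127 = 5·25 + 2
25 = 12·2 + 1
2 = 2·1 + 0  (stop)
So 32785/2057 = [15; 1, 15, 5, 12, 2].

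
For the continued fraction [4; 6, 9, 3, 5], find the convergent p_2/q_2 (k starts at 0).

Using pₖ = aₖpₖ₋₁ + pₖ₋₂, qₖ = aₖqₖ₋₁ + qₖ₋₂ (with p₋₁=1, p₋₂=0, q₋₁=0, q₋₂=1):
  k=0: a=4, p=4, q=1
  k=1: a=6, p=25, q=6
  k=2: a=9, p=229, q=55

229/55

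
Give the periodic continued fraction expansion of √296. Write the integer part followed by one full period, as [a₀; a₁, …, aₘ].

a₀ = ⌊√296⌋ = 17.
With m₀=0, d₀=1 and mₖ₊₁ = dₖaₖ − mₖ, dₖ₊₁ = (n − mₖ₊₁²)/dₖ, aₖ₊₁ = ⌊(a₀+mₖ₊₁)/dₖ₊₁⌋:
  k=1: m=17, d=7, a=4
  k=2: m=11, d=25, a=1
  k=3: m=14, d=4, a=7
  k=4: m=14, d=25, a=1
  k=5: m=11, d=7, a=4
  k=6: m=17, d=1, a=34
d=1 and a=2a₀=34 at k=6, so the next step gives (m, d) = (17, 7) again — its k=1 value — and the period has length 6.

[17; 4, 1, 7, 1, 4, 34]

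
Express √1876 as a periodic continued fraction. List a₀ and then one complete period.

[43; 3, 5, 12, 5, 3, 86]

a₀ = ⌊√1876⌋ = 43.
With m₀=0, d₀=1 and mₖ₊₁ = dₖaₖ − mₖ, dₖ₊₁ = (n − mₖ₊₁²)/dₖ, aₖ₊₁ = ⌊(a₀+mₖ₊₁)/dₖ₊₁⌋:
  k=1: m=43, d=27, a=3
  k=2: m=38, d=16, a=5
  k=3: m=42, d=7, a=12
  k=4: m=42, d=16, a=5
  k=5: m=38, d=27, a=3
  k=6: m=43, d=1, a=86
d=1 and a=2a₀=86 at k=6, so the next step gives (m, d) = (43, 27) again — its k=1 value — and the period has length 6.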